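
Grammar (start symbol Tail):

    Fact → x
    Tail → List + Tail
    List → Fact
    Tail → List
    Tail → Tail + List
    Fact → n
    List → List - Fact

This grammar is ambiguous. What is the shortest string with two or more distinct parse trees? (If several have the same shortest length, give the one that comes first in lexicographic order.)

n + n

length 1: no string has ≥2 trees
length 3: n + n has 2 parse trees

Two derivations of n + n:
  Tail ⇒ List + Tail ⇒ Fact + Tail ⇒ n + Tail ⇒ n + List ⇒ n + Fact ⇒ n + n
  Tail ⇒ Tail + List ⇒ List + List ⇒ Fact + List ⇒ n + List ⇒ n + Fact ⇒ n + n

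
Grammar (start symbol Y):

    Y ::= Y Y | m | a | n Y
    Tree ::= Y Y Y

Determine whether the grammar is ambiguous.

Ambiguous

Witness: a a a

Derivation 1: Y ⇒ Y Y ⇒ Y Y Y ⇒ a Y Y ⇒ a a Y ⇒ a a a
Derivation 2: Y ⇒ Y Y ⇒ a Y ⇒ a Y Y ⇒ a a Y ⇒ a a a

Two distinct leftmost derivations for the same string.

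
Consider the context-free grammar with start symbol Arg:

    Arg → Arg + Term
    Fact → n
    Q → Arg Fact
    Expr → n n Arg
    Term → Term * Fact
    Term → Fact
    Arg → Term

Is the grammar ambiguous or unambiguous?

Unambiguous

(Expr, Q are unreachable from Arg, so their rules don't affect L(Arg).) Arg → Arg + Term | Term  ;  Term → Term * Fact | Fact  — a left-associative chain with Fact at the bottom. Each string factors uniquely by precedence.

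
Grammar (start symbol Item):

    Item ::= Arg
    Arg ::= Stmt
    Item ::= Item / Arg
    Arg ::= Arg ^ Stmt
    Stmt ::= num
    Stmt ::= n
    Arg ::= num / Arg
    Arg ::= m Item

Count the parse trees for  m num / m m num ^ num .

Parse trees for m num / m m num ^ num (showing first 6 of 12):
  [Item [Arg [Arg m [Item [Arg num / [Arg m [Item [Arg m [Item [Arg [Stmt num]]]]]]]]] ^ [Stmt num]]]
  [Item [Arg [Arg m [Item [Item [Arg [Stmt num]]] / [Arg m [Item [Arg m [Item [Arg [Stmt num]]]]]]]] ^ [Stmt num]]]
  [Item [Arg m [Item [Arg [Arg num / [Arg m [Item [Arg m [Item [Arg [Stmt num]]]]]]] ^ [Stmt num]]]]]
  [Item [Arg m [Item [Arg num / [Arg [Arg m [Item [Arg m [Item [Arg [Stmt num]]]]]] ^ [Stmt num]]]]]]
  [Item [Arg m [Item [Arg num / [Arg m [Item [Arg [Arg m [Item [Arg [Stmt num]]]] ^ [Stmt num]]]]]]]]
  [Item [Arg m [Item [Arg num / [Arg m [Item [Arg m [Item [Arg [Arg [Stmt num]] ^ [Stmt num]]]]]]]]]]

12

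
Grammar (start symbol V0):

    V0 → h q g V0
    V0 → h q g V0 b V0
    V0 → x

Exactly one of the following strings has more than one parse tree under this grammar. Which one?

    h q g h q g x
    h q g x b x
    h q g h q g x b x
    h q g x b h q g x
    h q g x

h q g h q g x: 1 tree
h q g x b x: 1 tree
h q g h q g x b x: 2 trees
h q g x b h q g x: 1 tree
h q g x: 1 tree

h q g h q g x b x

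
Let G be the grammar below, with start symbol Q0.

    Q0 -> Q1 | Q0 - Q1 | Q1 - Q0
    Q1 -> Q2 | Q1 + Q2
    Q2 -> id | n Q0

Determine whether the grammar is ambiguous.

Ambiguous

Witness: id - id

Derivation 1: Q0 ⇒ Q0 - Q1 ⇒ Q1 - Q1 ⇒ Q2 - Q1 ⇒ id - Q1 ⇒ id - Q2 ⇒ id - id
Derivation 2: Q0 ⇒ Q1 - Q0 ⇒ Q2 - Q0 ⇒ id - Q0 ⇒ id - Q1 ⇒ id - Q2 ⇒ id - id

Two distinct leftmost derivations for the same string.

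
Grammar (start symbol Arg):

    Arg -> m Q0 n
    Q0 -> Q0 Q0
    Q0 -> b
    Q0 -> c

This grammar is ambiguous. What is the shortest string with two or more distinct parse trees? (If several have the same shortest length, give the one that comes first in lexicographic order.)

m b b b n

length 3: no string has ≥2 trees
length 4: no string has ≥2 trees
length 5: m b b b n has 2 parse trees

Two derivations of m b b b n:
  Arg ⇒ m Q0 n ⇒ m Q0 Q0 n ⇒ m Q0 Q0 Q0 n ⇒ m b Q0 Q0 n ⇒ m b b Q0 n ⇒ m b b b n
  Arg ⇒ m Q0 n ⇒ m Q0 Q0 n ⇒ m b Q0 n ⇒ m b Q0 Q0 n ⇒ m b b Q0 n ⇒ m b b b n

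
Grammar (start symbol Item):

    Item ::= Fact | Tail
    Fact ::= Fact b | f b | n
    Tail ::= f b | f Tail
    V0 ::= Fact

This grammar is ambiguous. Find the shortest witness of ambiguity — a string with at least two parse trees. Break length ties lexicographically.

length 1: no string has ≥2 trees
length 2: f b has 2 parse trees

Two derivations of f b:
  Item ⇒ Fact ⇒ f b
  Item ⇒ Tail ⇒ f b

f b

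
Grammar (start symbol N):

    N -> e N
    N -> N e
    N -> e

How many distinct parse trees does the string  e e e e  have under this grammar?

8

Parse trees for e e e e:
  [N e [N e [N e [N e]]]]
  [N e [N e [N [N e] e]]]
  [N e [N [N e [N e]] e]]
  [N e [N [N [N e] e] e]]
  [N [N e [N e [N e]]] e]
  [N [N e [N [N e] e]] e]
  [N [N [N e [N e]] e] e]
  [N [N [N [N e] e] e] e]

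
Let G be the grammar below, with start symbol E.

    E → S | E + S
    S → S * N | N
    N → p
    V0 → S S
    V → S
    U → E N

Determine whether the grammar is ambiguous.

Unambiguous

Only E, S, N are reachable from E; ignoring the rest: This is a standard precedence ladder (E over S over N), with each level left-recursive on its own operator ('+' at E, '*' at S). That structure is LR(1), hence unambiguous.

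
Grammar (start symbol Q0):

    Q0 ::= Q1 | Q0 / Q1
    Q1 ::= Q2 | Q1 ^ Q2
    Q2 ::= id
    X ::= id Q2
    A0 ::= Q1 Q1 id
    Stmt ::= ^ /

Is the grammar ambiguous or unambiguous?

(X, A0, Stmt are unreachable from Q0, so their rules don't affect L(Q0).) This is a standard precedence ladder (Q0 over Q1 over Q2), with each level left-recursive on its own operator ('/' at Q0, '^' at Q1). That structure is LR(1), hence unambiguous.

Unambiguous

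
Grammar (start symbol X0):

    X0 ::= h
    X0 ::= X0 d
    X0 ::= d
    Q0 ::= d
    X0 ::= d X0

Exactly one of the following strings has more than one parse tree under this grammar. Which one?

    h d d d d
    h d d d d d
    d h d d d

d h d d d

h d d d d: 1 tree
h d d d d d: 1 tree
d h d d d: 4 trees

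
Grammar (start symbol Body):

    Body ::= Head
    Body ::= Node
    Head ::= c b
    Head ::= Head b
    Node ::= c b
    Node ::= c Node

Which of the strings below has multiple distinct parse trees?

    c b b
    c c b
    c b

c b

c b b: 1 tree
c c b: 1 tree
c b: 2 trees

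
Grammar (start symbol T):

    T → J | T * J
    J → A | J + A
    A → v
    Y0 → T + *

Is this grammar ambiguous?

(Y0 is unreachable from T, so its rules don't affect L(T).) This is a standard precedence ladder (T over J over A), with each level left-recursive on its own operator ('*' at T, '+' at J). That structure is LR(1), hence unambiguous.

Unambiguous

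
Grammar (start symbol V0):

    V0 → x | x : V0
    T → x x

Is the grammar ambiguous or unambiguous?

Unambiguous

(T is unreachable from V0, so its rules don't affect L(V0).) The reachable grammar is A → atom sep A | atom. Each atom is followed by either the separator (recurse) or end-of-string (stop) — no choice point.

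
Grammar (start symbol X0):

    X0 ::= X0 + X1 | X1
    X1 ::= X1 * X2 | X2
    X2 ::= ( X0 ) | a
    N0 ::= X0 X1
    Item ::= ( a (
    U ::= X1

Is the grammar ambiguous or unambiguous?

(N0, Item, U are unreachable from X0, so their rules don't affect L(X0).) X0 → X0 + X1 | X1  ;  X1 → X1 * X2 | X2  — a left-associative chain with X2 at the bottom. Each string factors uniquely by precedence.

Unambiguous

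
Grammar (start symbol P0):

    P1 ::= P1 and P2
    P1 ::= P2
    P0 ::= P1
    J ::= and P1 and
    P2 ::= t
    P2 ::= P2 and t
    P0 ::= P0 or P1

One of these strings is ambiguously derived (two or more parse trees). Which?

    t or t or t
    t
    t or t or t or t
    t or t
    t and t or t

t and t or t

t or t or t: 1 tree
t: 1 tree
t or t or t or t: 1 tree
t or t: 1 tree
t and t or t: 2 trees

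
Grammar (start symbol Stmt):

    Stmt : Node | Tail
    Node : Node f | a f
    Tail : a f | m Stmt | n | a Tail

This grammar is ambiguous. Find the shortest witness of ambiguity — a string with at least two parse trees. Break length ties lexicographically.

a f

length 1: no string has ≥2 trees
length 2: a f has 2 parse trees

Two derivations of a f:
  Stmt ⇒ Node ⇒ a f
  Stmt ⇒ Tail ⇒ a f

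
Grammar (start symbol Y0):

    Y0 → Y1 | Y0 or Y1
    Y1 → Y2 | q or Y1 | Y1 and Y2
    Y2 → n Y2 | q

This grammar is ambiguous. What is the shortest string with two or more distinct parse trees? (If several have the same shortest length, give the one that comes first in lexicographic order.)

length 1: no string has ≥2 trees
length 2: no string has ≥2 trees
length 3: q or q has 2 parse trees

Two derivations of q or q:
  Y0 ⇒ Y1 ⇒ q or Y1 ⇒ q or Y2 ⇒ q or q
  Y0 ⇒ Y0 or Y1 ⇒ Y1 or Y1 ⇒ Y2 or Y1 ⇒ q or Y1 ⇒ q or Y2 ⇒ q or q

q or q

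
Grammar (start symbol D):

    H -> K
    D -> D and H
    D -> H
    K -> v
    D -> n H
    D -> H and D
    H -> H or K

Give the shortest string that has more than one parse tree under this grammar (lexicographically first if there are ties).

length 1: no string has ≥2 trees
length 2: no string has ≥2 trees
length 3: v and v has 2 parse trees

Two derivations of v and v:
  D ⇒ D and H ⇒ H and H ⇒ K and H ⇒ v and H ⇒ v and K ⇒ v and v
  D ⇒ H and D ⇒ K and D ⇒ v and D ⇒ v and H ⇒ v and K ⇒ v and v

v and v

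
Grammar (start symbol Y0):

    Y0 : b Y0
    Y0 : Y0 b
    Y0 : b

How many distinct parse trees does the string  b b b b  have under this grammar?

8

Parse trees for b b b b:
  [Y0 b [Y0 b [Y0 b [Y0 b]]]]
  [Y0 b [Y0 b [Y0 [Y0 b] b]]]
  [Y0 b [Y0 [Y0 b [Y0 b]] b]]
  [Y0 b [Y0 [Y0 [Y0 b] b] b]]
  [Y0 [Y0 b [Y0 b [Y0 b]]] b]
  [Y0 [Y0 b [Y0 [Y0 b] b]] b]
  [Y0 [Y0 [Y0 b [Y0 b]] b] b]
  [Y0 [Y0 [Y0 [Y0 b] b] b] b]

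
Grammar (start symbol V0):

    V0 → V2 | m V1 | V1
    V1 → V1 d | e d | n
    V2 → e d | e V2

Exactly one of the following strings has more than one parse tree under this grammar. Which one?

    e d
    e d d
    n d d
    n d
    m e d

e d: 2 trees
e d d: 1 tree
n d d: 1 tree
n d: 1 tree
m e d: 1 tree

e d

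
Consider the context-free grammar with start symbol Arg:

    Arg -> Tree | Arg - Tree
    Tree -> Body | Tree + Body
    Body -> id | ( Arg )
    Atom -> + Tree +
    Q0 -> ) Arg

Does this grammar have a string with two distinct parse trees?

Unambiguous

(Atom, Q0 are unreachable from Arg, so their rules don't affect L(Arg).) This is a standard precedence ladder (Arg over Tree over Body), with each level left-recursive on its own operator ('-' at Arg, '+' at Tree). That structure is LR(1), hence unambiguous.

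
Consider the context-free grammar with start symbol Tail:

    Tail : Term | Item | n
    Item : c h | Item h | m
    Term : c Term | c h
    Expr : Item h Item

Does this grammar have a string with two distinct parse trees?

Ambiguous

Witness: c h

Derivation 1: Tail ⇒ Term ⇒ c h
Derivation 2: Tail ⇒ Item ⇒ c h

Two distinct leftmost derivations for the same string.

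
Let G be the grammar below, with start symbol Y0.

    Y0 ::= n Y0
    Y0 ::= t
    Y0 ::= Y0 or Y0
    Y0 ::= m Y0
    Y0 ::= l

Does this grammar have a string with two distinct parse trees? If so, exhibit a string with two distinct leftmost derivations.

Ambiguous

Witness: m l or l

Derivation 1: Y0 ⇒ Y0 or Y0 ⇒ m Y0 or Y0 ⇒ m l or Y0 ⇒ m l or l
Derivation 2: Y0 ⇒ m Y0 ⇒ m Y0 or Y0 ⇒ m l or Y0 ⇒ m l or l

Two distinct leftmost derivations for the same string.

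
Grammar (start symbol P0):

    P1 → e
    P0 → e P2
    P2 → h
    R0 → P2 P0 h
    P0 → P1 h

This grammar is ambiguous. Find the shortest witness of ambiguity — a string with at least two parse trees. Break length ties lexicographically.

e h

length 2: e h has 2 parse trees

Two derivations of e h:
  P0 ⇒ e P2 ⇒ e h
  P0 ⇒ P1 h ⇒ e h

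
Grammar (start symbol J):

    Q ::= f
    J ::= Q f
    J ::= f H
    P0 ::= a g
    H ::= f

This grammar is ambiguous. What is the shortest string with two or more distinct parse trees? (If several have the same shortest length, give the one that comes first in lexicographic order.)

f f

length 2: f f has 2 parse trees

Two derivations of f f:
  J ⇒ Q f ⇒ f f
  J ⇒ f H ⇒ f f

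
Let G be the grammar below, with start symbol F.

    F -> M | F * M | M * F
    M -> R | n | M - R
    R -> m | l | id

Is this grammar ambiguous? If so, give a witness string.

Ambiguous

Witness: id * id

Derivation 1: F ⇒ F * M ⇒ M * M ⇒ R * M ⇒ id * M ⇒ id * R ⇒ id * id
Derivation 2: F ⇒ M * F ⇒ R * F ⇒ id * F ⇒ id * M ⇒ id * R ⇒ id * id

Two distinct leftmost derivations for the same string.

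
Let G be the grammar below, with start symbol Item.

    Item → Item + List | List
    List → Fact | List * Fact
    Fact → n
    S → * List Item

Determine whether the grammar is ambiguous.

(S is unreachable from Item, so its rules don't affect L(Item).) Item → Item + List | List  ;  List → List * Fact | Fact  — a left-associative chain with Fact at the bottom. Each string factors uniquely by precedence.

Unambiguous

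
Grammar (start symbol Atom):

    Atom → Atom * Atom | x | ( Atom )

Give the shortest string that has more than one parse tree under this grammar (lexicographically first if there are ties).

length 1: no string has ≥2 trees
length 3: no string has ≥2 trees
length 5: x * x * x has 2 parse trees

Two derivations of x * x * x:
  Atom ⇒ Atom * Atom ⇒ Atom * Atom * Atom ⇒ x * Atom * Atom ⇒ x * x * Atom ⇒ x * x * x
  Atom ⇒ Atom * Atom ⇒ x * Atom ⇒ x * Atom * Atom ⇒ x * x * Atom ⇒ x * x * x

x * x * x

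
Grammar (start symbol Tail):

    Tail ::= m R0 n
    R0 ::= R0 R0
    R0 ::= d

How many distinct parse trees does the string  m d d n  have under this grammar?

Parse trees for m d d n:
  [Tail m [R0 [R0 d] [R0 d]] n]

1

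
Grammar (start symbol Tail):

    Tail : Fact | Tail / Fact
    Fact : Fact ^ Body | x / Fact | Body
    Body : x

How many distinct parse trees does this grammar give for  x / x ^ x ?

3

Parse trees for x / x ^ x:
  [Tail [Fact [Fact x / [Fact [Body x]]] ^ [Body x]]]
  [Tail [Fact x / [Fact [Fact [Body x]] ^ [Body x]]]]
  [Tail [Tail [Fact [Body x]]] / [Fact [Fact [Body x]] ^ [Body x]]]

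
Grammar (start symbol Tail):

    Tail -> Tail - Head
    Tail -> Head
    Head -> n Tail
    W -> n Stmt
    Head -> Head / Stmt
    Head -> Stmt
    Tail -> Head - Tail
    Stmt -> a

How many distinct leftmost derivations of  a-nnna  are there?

Parse trees for a-nnna:
  [Tail [Tail [Head [Stmt a]]] - [Head n [Tail [Head n [Tail [Head n [Tail [Head [Stmt a]]]]]]]]]
  [Tail [Head [Stmt a]] - [Tail [Head n [Tail [Head n [Tail [Head n [Tail [Head [Stmt a]]]]]]]]]]

2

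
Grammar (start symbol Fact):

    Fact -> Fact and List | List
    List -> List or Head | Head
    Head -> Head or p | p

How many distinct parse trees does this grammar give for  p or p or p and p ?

4

Parse trees for p or p or p and p:
  [Fact [Fact [List [List [Head p]] or [Head [Head p] or p]]] and [List [Head p]]]
  [Fact [Fact [List [List [List [Head p]] or [Head p]] or [Head p]]] and [List [Head p]]]
  [Fact [Fact [List [List [Head [Head p] or p]] or [Head p]]] and [List [Head p]]]
  [Fact [Fact [List [Head [Head [Head p] or p] or p]]] and [List [Head p]]]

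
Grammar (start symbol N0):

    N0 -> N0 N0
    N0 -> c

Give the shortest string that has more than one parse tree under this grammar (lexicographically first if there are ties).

length 1: no string has ≥2 trees
length 2: no string has ≥2 trees
length 3: c c c has 2 parse trees

Two derivations of c c c:
  N0 ⇒ N0 N0 ⇒ N0 N0 N0 ⇒ c N0 N0 ⇒ c c N0 ⇒ c c c
  N0 ⇒ N0 N0 ⇒ c N0 ⇒ c N0 N0 ⇒ c c N0 ⇒ c c c

c c c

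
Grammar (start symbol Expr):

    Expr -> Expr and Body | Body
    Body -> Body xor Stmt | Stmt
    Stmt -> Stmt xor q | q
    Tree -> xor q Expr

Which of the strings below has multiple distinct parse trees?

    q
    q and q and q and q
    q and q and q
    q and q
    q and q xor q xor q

q: 1 tree
q and q and q and q: 1 tree
q and q and q: 1 tree
q and q: 1 tree
q and q xor q xor q: 4 trees

q and q xor q xor q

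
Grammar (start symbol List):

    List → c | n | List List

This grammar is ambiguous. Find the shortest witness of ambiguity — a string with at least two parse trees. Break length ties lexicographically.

length 1: no string has ≥2 trees
length 2: no string has ≥2 trees
length 3: c c c has 2 parse trees

Two derivations of c c c:
  List ⇒ List List ⇒ c List ⇒ c List List ⇒ c c List ⇒ c c c
  List ⇒ List List ⇒ List List List ⇒ c List List ⇒ c c List ⇒ c c c

c c c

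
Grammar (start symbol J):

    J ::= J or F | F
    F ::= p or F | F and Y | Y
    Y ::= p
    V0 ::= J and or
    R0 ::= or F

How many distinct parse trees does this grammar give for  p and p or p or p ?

Parse trees for p and p or p or p:
  [J [J [F [F [Y p]] and [Y p]]] or [F p or [F [Y p]]]]
  [J [J [J [F [F [Y p]] and [Y p]]] or [F [Y p]]] or [F [Y p]]]

2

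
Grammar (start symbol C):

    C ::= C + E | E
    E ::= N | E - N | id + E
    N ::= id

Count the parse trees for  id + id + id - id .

Parse trees for id + id + id - id:
  [C [C [E [N id]]] + [E [E id + [E [N id]]] - [N id]]]
  [C [C [E [N id]]] + [E id + [E [E [N id]] - [N id]]]]
  [C [C [C [E [N id]]] + [E [N id]]] + [E [E [N id]] - [N id]]]
  [C [C [E id + [E [N id]]]] + [E [E [N id]] - [N id]]]
  [C [E [E id + [E id + [E [N id]]]] - [N id]]]
  [C [E id + [E [E id + [E [N id]]] - [N id]]]]
  [C [E id + [E id + [E [E [N id]] - [N id]]]]]

7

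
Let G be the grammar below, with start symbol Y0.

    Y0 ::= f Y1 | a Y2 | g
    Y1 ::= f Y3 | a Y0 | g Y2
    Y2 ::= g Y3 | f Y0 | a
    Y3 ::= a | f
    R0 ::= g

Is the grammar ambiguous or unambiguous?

(R0 is unreachable from Y0, so its rules don't affect L(Y0).) Each reachable nonterminal has at most one production per leading terminal, and all productions are right-linear; the derivation is determined token-by-token.

Unambiguous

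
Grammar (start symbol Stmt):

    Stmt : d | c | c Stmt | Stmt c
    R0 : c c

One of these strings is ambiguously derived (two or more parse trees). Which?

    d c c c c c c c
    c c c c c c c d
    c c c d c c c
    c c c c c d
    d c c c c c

d c c c c c c c: 1 tree
c c c c c c c d: 1 tree
c c c d c c c: 20 trees
c c c c c d: 1 tree
d c c c c c: 1 tree

c c c d c c c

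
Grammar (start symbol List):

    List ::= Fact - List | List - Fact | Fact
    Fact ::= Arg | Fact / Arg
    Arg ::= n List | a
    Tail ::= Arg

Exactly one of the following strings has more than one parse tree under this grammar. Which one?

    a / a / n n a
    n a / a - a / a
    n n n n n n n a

n a / a - a / a

a / a / n n a: 1 tree
n a / a - a / a: 8 trees
n n n n n n n a: 1 tree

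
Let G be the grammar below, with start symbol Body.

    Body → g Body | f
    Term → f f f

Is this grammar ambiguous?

Unambiguous

Only Body is reachable from Body; ignoring the rest: Each reachable nonterminal has at most one production per leading terminal, and all productions are right-linear; the derivation is determined token-by-token.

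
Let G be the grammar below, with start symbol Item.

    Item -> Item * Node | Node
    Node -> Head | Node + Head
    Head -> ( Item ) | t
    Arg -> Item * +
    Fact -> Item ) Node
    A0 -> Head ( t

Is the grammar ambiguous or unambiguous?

Unambiguous

Only Item, Node, Head are reachable from Item; ignoring the rest: The grammar is stratified — Item handles '*' (left-recursive), Node handles '+', Head atoms. Each operator has a fixed associativity and precedence level, so every string has one parse.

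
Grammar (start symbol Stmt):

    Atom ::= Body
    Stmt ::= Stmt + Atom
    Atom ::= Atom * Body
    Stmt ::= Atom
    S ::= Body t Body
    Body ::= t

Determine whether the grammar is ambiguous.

(S is unreachable from Stmt, so its rules don't affect L(Stmt).) Stmt → Stmt + Atom | Atom  ;  Atom → Atom * Body | Body  — a left-associative chain with Body at the bottom. Each string factors uniquely by precedence.

Unambiguous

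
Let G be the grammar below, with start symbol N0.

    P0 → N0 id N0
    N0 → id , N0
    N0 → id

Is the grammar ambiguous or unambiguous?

Unambiguous

(P0 is unreachable from N0, so its rules don't affect L(N0).) The reachable grammar is A → atom sep A | atom. Each atom is followed by either the separator (recurse) or end-of-string (stop) — no choice point.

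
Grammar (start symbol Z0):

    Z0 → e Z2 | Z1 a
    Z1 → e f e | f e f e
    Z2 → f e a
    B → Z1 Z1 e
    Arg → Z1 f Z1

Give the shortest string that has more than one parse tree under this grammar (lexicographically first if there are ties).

e f e a

length 4: e f e a has 2 parse trees

Two derivations of e f e a:
  Z0 ⇒ e Z2 ⇒ e f e a
  Z0 ⇒ Z1 a ⇒ e f e a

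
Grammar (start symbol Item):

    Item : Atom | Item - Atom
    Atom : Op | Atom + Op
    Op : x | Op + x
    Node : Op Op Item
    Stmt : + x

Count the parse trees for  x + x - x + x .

Parse trees for x + x - x + x:
  [Item [Item [Atom [Op [Op x] + x]]] - [Atom [Op [Op x] + x]]]
  [Item [Item [Atom [Op [Op x] + x]]] - [Atom [Atom [Op x]] + [Op x]]]
  [Item [Item [Atom [Atom [Op x]] + [Op x]]] - [Atom [Op [Op x] + x]]]
  [Item [Item [Atom [Atom [Op x]] + [Op x]]] - [Atom [Atom [Op x]] + [Op x]]]

4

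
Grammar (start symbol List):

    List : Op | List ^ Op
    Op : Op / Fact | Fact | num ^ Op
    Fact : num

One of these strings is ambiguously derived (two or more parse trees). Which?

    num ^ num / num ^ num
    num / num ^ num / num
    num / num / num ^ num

num ^ num / num ^ num: 3 trees
num / num ^ num / num: 1 tree
num / num / num ^ num: 1 tree

num ^ num / num ^ num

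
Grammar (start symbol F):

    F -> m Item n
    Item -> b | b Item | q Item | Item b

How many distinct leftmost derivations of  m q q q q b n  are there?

1

Parse trees for m q q q q b n:
  [F m [Item q [Item q [Item q [Item q [Item b]]]]] n]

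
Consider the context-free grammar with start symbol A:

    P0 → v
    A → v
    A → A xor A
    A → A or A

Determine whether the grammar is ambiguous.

Witness: v or v or v

Derivation 1: A ⇒ A or A ⇒ v or A ⇒ v or A or A ⇒ v or v or A ⇒ v or v or v
Derivation 2: A ⇒ A or A ⇒ A or A or A ⇒ v or A or A ⇒ v or v or A ⇒ v or v or v

Two distinct leftmost derivations for the same string.

Ambiguous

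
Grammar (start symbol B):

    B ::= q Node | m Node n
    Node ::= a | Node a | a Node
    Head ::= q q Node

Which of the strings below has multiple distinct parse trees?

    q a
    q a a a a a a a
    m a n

q a: 1 tree
q a a a a a a a: 64 trees
m a n: 1 tree

q a a a a a a a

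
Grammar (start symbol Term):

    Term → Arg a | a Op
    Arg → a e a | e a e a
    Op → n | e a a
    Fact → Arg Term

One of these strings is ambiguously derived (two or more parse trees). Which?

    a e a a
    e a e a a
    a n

a e a a: 2 trees
e a e a a: 1 tree
a n: 1 tree

a e a a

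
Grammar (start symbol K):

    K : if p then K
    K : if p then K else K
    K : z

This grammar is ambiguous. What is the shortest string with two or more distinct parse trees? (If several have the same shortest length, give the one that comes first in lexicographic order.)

length 1: no string has ≥2 trees
length 4: no string has ≥2 trees
length 6: no string has ≥2 trees
length 7: no string has ≥2 trees
length 9: if p then if p then z else z has 2 parse trees

Two derivations of if p then if p then z else z:
  K ⇒ if p then K ⇒ if p then if p then K else K ⇒ if p then if p then z else K ⇒ if p then if p then z else z
  K ⇒ if p then K else K ⇒ if p then if p then K else K ⇒ if p then if p then z else K ⇒ if p then if p then z else z

if p then if p then z else z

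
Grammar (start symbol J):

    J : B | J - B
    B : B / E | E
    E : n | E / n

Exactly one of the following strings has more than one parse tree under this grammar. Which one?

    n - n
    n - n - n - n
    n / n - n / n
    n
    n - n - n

n / n - n / n

n - n: 1 tree
n - n - n - n: 1 tree
n / n - n / n: 4 trees
n: 1 tree
n - n - n: 1 tree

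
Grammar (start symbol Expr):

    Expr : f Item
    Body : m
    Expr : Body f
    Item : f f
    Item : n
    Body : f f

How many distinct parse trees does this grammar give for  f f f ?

Parse trees for f f f:
  [Expr f [Item f f]]
  [Expr [Body f f] f]

2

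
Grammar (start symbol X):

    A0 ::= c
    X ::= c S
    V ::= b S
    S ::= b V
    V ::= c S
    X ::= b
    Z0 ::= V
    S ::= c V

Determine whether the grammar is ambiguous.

(A0, Z0 are unreachable from X, so their rules don't affect L(X).) The reachable rules are right-linear with at most one rule per (nonterminal, next-terminal) pair. Each input token forces the next rule, so parsing is deterministic.

Unambiguous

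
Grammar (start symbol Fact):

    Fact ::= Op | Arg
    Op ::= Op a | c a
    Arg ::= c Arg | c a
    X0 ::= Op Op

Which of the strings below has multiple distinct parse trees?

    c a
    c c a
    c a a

c a

c a: 2 trees
c c a: 1 tree
c a a: 1 tree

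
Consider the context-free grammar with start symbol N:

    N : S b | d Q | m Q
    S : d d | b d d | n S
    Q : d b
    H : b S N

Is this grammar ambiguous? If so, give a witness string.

Ambiguous

Witness: d d b

Derivation 1: N ⇒ S b ⇒ d d b
Derivation 2: N ⇒ d Q ⇒ d d b

Two distinct leftmost derivations for the same string.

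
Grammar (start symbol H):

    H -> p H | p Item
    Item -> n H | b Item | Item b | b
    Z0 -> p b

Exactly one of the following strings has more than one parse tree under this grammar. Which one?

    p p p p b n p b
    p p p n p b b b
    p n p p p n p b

p p p p b n p b: 1 tree
p p p n p b b b: 7 trees
p n p p p n p b: 1 tree

p p p n p b b b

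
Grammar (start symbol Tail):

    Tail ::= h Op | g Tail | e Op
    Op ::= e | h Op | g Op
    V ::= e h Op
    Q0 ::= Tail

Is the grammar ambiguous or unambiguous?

Only Tail, Op are reachable from Tail; ignoring the rest: The reachable rules are right-linear with at most one rule per (nonterminal, next-terminal) pair. Each input token forces the next rule, so parsing is deterministic.

Unambiguous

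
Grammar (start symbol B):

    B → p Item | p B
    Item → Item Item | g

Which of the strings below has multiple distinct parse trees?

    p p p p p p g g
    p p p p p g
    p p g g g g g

p p g g g g g

p p p p p p g g: 1 tree
p p p p p g: 1 tree
p p g g g g g: 14 trees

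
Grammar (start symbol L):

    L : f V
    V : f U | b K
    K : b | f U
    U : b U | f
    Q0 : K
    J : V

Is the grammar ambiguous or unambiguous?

Only L, V, K, U are reachable from L; ignoring the rest: The reachable rules are right-linear with at most one rule per (nonterminal, next-terminal) pair. Each input token forces the next rule, so parsing is deterministic.

Unambiguous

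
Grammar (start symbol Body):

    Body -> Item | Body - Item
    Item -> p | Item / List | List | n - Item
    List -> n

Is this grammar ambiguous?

Witness: n - n

Derivation 1: Body ⇒ Item ⇒ n - Item ⇒ n - List ⇒ n - n
Derivation 2: Body ⇒ Body - Item ⇒ Item - Item ⇒ List - Item ⇒ n - Item ⇒ n - List ⇒ n - n

Two distinct leftmost derivations for the same string.

Ambiguous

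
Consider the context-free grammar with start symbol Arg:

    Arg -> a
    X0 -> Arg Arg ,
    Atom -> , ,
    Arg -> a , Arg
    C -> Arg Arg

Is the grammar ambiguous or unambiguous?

(X0, C, Atom are unreachable from Arg, so their rules don't affect L(Arg).) The reachable grammar is A → atom sep A | atom. Each atom is followed by either the separator (recurse) or end-of-string (stop) — no choice point.

Unambiguous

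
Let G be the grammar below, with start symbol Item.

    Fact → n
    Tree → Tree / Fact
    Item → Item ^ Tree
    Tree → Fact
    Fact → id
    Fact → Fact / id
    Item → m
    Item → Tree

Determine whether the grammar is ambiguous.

Ambiguous

Witness: id / id

Derivation 1: Item ⇒ Tree ⇒ Tree / Fact ⇒ Fact / Fact ⇒ id / Fact ⇒ id / id
Derivation 2: Item ⇒ Tree ⇒ Fact ⇒ Fact / id ⇒ id / id

Two distinct leftmost derivations for the same string.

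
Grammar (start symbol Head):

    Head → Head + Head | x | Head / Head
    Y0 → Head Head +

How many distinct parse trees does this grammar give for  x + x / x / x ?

5

Parse trees for x + x / x / x:
  [Head [Head x] + [Head [Head x] / [Head [Head x] / [Head x]]]]
  [Head [Head x] + [Head [Head [Head x] / [Head x]] / [Head x]]]
  [Head [Head [Head x] + [Head x]] / [Head [Head x] / [Head x]]]
  [Head [Head [Head x] + [Head [Head x] / [Head x]]] / [Head x]]
  [Head [Head [Head [Head x] + [Head x]] / [Head x]] / [Head x]]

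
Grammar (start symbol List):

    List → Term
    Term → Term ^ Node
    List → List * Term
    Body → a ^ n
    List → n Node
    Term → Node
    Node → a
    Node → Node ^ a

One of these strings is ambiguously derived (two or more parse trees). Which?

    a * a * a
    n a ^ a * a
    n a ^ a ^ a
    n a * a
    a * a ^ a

a * a * a: 1 tree
n a ^ a * a: 1 tree
n a ^ a ^ a: 1 tree
n a * a: 1 tree
a * a ^ a: 2 trees

a * a ^ a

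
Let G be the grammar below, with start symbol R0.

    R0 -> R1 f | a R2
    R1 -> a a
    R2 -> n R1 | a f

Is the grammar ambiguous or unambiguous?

Witness: a a f

Derivation 1: R0 ⇒ R1 f ⇒ a a f
Derivation 2: R0 ⇒ a R2 ⇒ a a f

Two distinct leftmost derivations for the same string.

Ambiguous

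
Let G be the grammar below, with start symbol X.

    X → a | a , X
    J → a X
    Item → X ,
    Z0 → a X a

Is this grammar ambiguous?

Unambiguous

(J, Item, Z0 are unreachable from X, so their rules don't affect L(X).) The reachable grammar is A → atom sep A | atom. Each atom is followed by either the separator (recurse) or end-of-string (stop) — no choice point.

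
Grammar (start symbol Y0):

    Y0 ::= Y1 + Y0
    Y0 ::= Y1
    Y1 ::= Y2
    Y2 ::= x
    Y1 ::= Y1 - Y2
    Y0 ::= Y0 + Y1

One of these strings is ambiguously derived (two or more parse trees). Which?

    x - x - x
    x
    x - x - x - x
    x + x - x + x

x - x - x: 1 tree
x: 1 tree
x - x - x - x: 1 tree
x + x - x + x: 4 trees

x + x - x + x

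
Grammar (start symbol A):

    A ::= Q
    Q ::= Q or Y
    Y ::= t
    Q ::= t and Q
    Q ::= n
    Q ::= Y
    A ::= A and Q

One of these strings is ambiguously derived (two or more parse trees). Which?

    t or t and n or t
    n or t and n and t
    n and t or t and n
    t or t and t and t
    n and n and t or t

t or t and t and t

t or t and n or t: 1 tree
n or t and n and t: 1 tree
n and t or t and n: 1 tree
t or t and t and t: 2 trees
n and n and t or t: 1 tree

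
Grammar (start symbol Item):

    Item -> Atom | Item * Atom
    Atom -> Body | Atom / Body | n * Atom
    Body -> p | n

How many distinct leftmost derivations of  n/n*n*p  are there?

Parse trees for n/n*n*p:
  [Item [Item [Atom [Atom [Body n]] / [Body n]]] * [Atom n * [Atom [Body p]]]]
  [Item [Item [Item [Atom [Atom [Body n]] / [Body n]]] * [Atom [Body n]]] * [Atom [Body p]]]

2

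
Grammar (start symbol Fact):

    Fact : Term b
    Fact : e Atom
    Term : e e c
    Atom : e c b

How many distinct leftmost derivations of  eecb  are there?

Parse trees for eecb:
  [Fact [Term e e c] b]
  [Fact e [Atom e c b]]

2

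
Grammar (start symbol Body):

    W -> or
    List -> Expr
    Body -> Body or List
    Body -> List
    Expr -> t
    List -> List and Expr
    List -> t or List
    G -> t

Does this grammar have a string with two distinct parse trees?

Witness: t or t

Derivation 1: Body ⇒ Body or List ⇒ List or List ⇒ Expr or List ⇒ t or List ⇒ t or Expr ⇒ t or t
Derivation 2: Body ⇒ List ⇒ t or List ⇒ t or Expr ⇒ t or t

Two distinct leftmost derivations for the same string.

Ambiguous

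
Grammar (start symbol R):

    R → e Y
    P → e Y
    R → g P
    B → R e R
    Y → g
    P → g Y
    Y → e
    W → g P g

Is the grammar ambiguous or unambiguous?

Only R, P, Y are reachable from R; ignoring the rest: The reachable rules are right-linear with at most one rule per (nonterminal, next-terminal) pair. Each input token forces the next rule, so parsing is deterministic.

Unambiguous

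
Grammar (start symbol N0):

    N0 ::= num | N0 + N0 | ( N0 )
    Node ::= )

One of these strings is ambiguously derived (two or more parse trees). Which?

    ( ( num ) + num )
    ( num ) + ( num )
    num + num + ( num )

num + num + ( num )

( ( num ) + num ): 1 tree
( num ) + ( num ): 1 tree
num + num + ( num ): 2 trees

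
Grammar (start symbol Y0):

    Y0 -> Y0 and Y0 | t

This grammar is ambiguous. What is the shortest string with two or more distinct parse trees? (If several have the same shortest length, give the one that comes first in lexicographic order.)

length 1: no string has ≥2 trees
length 3: no string has ≥2 trees
length 5: t and t and t has 2 parse trees

Two derivations of t and t and t:
  Y0 ⇒ Y0 and Y0 ⇒ Y0 and Y0 and Y0 ⇒ t and Y0 and Y0 ⇒ t and t and Y0 ⇒ t and t and t
  Y0 ⇒ Y0 and Y0 ⇒ t and Y0 ⇒ t and Y0 and Y0 ⇒ t and t and Y0 ⇒ t and t and t

t and t and t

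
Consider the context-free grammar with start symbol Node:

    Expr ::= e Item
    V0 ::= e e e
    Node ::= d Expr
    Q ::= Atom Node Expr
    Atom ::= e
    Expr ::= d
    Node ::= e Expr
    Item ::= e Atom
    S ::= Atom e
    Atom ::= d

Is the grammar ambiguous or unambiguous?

Unambiguous

Only Node, Expr, Item, Atom are reachable from Node; ignoring the rest: Restricted to the reachable nonterminals, every rule has the form A → t or A → t B, and no two rules for the same A share a first terminal. The grammar encodes a DFA — one run per string.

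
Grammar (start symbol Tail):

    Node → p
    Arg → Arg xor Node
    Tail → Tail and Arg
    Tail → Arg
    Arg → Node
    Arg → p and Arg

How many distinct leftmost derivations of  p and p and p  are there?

Parse trees for p and p and p:
  [Tail [Tail [Arg [Node p]]] and [Arg p and [Arg [Node p]]]]
  [Tail [Tail [Tail [Arg [Node p]]] and [Arg [Node p]]] and [Arg [Node p]]]
  [Tail [Tail [Arg p and [Arg [Node p]]]] and [Arg [Node p]]]
  [Tail [Arg p and [Arg p and [Arg [Node p]]]]]

4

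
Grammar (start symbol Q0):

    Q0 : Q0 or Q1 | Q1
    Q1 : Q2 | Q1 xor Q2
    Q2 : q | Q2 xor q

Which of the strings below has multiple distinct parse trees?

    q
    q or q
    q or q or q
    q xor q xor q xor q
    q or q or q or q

q: 1 tree
q or q: 1 tree
q or q or q: 1 tree
q xor q xor q xor q: 8 trees
q or q or q or q: 1 tree

q xor q xor q xor q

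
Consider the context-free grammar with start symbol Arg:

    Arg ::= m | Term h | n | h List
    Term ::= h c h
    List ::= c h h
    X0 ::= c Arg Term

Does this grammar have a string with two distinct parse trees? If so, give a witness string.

Ambiguous

Witness: h c h h

Derivation 1: Arg ⇒ Term h ⇒ h c h h
Derivation 2: Arg ⇒ h List ⇒ h c h h

Two distinct leftmost derivations for the same string.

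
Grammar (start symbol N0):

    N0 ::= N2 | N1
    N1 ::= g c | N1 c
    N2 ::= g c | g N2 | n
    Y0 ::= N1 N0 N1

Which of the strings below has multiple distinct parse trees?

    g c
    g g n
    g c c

g c: 2 trees
g g n: 1 tree
g c c: 1 tree

g c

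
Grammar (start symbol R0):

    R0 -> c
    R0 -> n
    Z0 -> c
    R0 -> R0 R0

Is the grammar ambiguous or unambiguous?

Ambiguous

Witness: c c c

Derivation 1: R0 ⇒ R0 R0 ⇒ c R0 ⇒ c R0 R0 ⇒ c c R0 ⇒ c c c
Derivation 2: R0 ⇒ R0 R0 ⇒ R0 R0 R0 ⇒ c R0 R0 ⇒ c c R0 ⇒ c c c

Two distinct leftmost derivations for the same string.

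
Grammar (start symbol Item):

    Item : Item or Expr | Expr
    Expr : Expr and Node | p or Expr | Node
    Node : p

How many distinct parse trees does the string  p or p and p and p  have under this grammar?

Parse trees for p or p and p and p:
  [Item [Item [Expr [Node p]]] or [Expr [Expr [Expr [Node p]] and [Node p]] and [Node p]]]
  [Item [Expr [Expr [Expr p or [Expr [Node p]]] and [Node p]] and [Node p]]]
  [Item [Expr [Expr p or [Expr [Expr [Node p]] and [Node p]]] and [Node p]]]
  [Item [Expr p or [Expr [Expr [Expr [Node p]] and [Node p]] and [Node p]]]]

4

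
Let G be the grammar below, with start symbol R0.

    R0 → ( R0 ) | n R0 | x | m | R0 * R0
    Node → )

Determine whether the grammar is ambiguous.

Witness: n m * m

Derivation 1: R0 ⇒ n R0 ⇒ n R0 * R0 ⇒ n m * R0 ⇒ n m * m
Derivation 2: R0 ⇒ R0 * R0 ⇒ n R0 * R0 ⇒ n m * R0 ⇒ n m * m

Two distinct leftmost derivations for the same string.

Ambiguous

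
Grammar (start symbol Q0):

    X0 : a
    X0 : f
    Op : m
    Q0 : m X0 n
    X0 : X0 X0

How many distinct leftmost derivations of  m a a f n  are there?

Parse trees for m a a f n:
  [Q0 m [X0 [X0 a] [X0 [X0 a] [X0 f]]] n]
  [Q0 m [X0 [X0 [X0 a] [X0 a]] [X0 f]] n]

2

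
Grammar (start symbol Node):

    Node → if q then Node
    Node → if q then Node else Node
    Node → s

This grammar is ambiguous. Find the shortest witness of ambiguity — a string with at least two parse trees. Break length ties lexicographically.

if q then if q then s else s

length 1: no string has ≥2 trees
length 4: no string has ≥2 trees
length 6: no string has ≥2 trees
length 7: no string has ≥2 trees
length 9: if q then if q then s else s has 2 parse trees

Two derivations of if q then if q then s else s:
  Node ⇒ if q then Node ⇒ if q then if q then Node else Node ⇒ if q then if q then s else Node ⇒ if q then if q then s else s
  Node ⇒ if q then Node else Node ⇒ if q then if q then Node else Node ⇒ if q then if q then s else Node ⇒ if q then if q then s else s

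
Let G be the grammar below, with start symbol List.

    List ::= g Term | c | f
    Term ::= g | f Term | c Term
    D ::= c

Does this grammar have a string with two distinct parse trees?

Unambiguous

Only List, Term are reachable from List; ignoring the rest: Each reachable nonterminal has at most one production per leading terminal, and all productions are right-linear; the derivation is determined token-by-token.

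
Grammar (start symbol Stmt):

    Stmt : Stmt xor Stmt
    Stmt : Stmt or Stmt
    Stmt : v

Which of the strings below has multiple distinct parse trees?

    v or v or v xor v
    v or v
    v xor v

v or v or v xor v

v or v or v xor v: 5 trees
v or v: 1 tree
v xor v: 1 tree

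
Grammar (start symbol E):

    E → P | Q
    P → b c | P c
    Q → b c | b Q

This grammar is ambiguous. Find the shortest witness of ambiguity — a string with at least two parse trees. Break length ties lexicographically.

length 2: b c has 2 parse trees

Two derivations of b c:
  E ⇒ P ⇒ b c
  E ⇒ Q ⇒ b c

b c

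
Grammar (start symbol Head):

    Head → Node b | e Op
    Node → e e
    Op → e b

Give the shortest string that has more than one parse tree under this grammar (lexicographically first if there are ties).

e e b

length 3: e e b has 2 parse trees

Two derivations of e e b:
  Head ⇒ Node b ⇒ e e b
  Head ⇒ e Op ⇒ e e b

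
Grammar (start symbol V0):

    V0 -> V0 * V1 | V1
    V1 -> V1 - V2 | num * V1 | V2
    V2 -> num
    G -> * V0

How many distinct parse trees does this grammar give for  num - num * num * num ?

Parse trees for num - num * num * num:
  [V0 [V0 [V1 [V1 [V2 num]] - [V2 num]]] * [V1 num * [V1 [V2 num]]]]
  [V0 [V0 [V0 [V1 [V1 [V2 num]] - [V2 num]]] * [V1 [V2 num]]] * [V1 [V2 num]]]

2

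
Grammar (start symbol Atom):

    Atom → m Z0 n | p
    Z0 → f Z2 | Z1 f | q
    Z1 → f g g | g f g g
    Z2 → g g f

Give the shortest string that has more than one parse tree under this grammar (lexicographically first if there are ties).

length 1: no string has ≥2 trees
length 3: no string has ≥2 trees
length 6: m f g g f n has 2 parse trees

Two derivations of m f g g f n:
  Atom ⇒ m Z0 n ⇒ m f Z2 n ⇒ m f g g f n
  Atom ⇒ m Z0 n ⇒ m Z1 f n ⇒ m f g g f n

m f g g f n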